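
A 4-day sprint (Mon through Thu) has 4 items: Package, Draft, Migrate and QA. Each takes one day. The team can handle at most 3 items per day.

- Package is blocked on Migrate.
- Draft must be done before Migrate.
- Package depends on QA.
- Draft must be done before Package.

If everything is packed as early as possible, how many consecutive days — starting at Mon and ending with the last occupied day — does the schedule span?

The precedence chain requires at least 3 distinct days.
With at most 3 per day and 4 work items, at least 2 days are needed.
3 works (last occupied day: Wed): for example Migrate in Tue, Package in Wed, QA in Mon, Draft in Mon.

3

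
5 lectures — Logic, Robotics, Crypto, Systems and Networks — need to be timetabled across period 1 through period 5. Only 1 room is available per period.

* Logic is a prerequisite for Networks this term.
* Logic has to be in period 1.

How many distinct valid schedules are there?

Splitting on Robotics: it can be period 2 (6), period 3 (6), period 4 (6), period 5 (6). Listing each branch's schedules as (Logic, Crypto, Systems, Networks) by period number:
Robotics=period 2: (1,3,4,5) (1,3,5,4) (1,4,3,5) (1,4,5,3) (1,5,3,4) (1,5,4,3) — 6.
Robotics=period 3: (1,2,4,5) (1,2,5,4) (1,4,2,5) (1,4,5,2) (1,5,2,4) (1,5,4,2) — 6.
Robotics=period 4: (1,2,3,5) (1,2,5,3) (1,3,2,5) (1,3,5,2) (1,5,2,3) (1,5,3,2) — 6.
Robotics=period 5: (1,2,3,4) (1,2,4,3) (1,3,2,4) (1,3,4,2) (1,4,2,3) (1,4,3,2) — 6.
Summing: 6 + 6 + 6 + 6 = 24.

24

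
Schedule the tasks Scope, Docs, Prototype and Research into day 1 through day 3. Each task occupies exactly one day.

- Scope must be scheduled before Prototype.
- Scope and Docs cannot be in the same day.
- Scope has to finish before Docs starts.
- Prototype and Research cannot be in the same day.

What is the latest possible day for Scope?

day 2

Downstream work caps Scope at day 2.
Scope at day 2 is achievable: Scope=day 2; Research=day 1; Docs=day 3; Prototype=day 3.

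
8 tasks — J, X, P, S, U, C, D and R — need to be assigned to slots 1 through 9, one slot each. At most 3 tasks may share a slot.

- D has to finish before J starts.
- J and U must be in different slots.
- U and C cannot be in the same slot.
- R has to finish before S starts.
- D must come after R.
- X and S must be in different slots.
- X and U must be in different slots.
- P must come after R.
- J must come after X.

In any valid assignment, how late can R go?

7

Downstream work caps R at 7.
R at 7 is achievable: S in 8, C in 1, R in 7, U in 2, J in 9, X in 1, D in 8, P in 8.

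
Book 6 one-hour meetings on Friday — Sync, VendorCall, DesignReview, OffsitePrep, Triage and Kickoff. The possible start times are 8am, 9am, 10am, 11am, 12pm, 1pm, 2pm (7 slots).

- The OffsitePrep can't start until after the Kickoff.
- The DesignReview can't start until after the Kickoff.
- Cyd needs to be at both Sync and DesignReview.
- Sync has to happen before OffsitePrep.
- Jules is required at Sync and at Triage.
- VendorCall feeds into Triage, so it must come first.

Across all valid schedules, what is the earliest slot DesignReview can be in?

9am

Precedence pushes DesignReview to at least 9am.
DesignReview at 9am is achievable: VendorCall -> 8am; DesignReview -> 9am; OffsitePrep -> 9am; Sync -> 8am; Triage -> 9am; Kickoff -> 8am.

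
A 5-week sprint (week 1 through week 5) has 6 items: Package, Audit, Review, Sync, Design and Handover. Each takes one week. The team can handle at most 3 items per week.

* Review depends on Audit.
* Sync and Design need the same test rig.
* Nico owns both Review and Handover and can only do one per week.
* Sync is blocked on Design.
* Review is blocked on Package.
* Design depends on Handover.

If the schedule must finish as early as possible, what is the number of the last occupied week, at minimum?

The precedence chain requires at least 3 distinct weeks.
With at most 3 per week and 6 work items, at least 2 weeks are needed.
3 works (last occupied week: week 3): for example Package in week 1; Handover in week 1; Sync in week 3; Audit in week 1; Review in week 2; Design in week 2.

week 3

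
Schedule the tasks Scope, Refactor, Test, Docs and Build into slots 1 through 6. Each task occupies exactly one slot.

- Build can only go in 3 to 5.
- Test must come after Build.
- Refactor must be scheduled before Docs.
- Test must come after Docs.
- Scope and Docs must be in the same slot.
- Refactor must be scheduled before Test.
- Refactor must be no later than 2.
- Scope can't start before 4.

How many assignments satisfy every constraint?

Splitting on Scope: it can be 4 (10), 5 (6). Listing each branch's schedules as (Refactor, Test, Docs, Build):
Scope=4: (1,5,4,3) (1,5,4,4) (1,6,4,3) (1,6,4,4) (1,6,4,5) (2,5,4,3) (2,5,4,4) (2,6,4,3) (2,6,4,4) (2,6,4,5) — 10.
Scope=5: (1,6,5,3) (1,6,5,4) (1,6,5,5) (2,6,5,3) (2,6,5,4) (2,6,5,5) — 6.
Summing: 10 + 6 = 16.

16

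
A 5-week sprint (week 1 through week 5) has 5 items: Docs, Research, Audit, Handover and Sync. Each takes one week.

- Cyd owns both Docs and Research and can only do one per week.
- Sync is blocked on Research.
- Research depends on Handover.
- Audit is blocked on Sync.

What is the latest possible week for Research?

Precedence pushes Research to at least week 2; downstream work caps Research at week 3.
Research at week 3 is achievable: Handover in week 1; Research in week 3; Audit in week 5; Sync in week 4; Docs in week 1.

week 3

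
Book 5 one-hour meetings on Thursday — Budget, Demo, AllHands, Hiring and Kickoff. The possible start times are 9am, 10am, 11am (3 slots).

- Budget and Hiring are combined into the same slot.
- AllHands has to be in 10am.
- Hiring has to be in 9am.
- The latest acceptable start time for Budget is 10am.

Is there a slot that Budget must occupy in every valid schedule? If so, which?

9am

Budget's own window allows nothing later than 10am; Budget must be in the same slot as Hiring, which can't be after 9am, so Budget is at most 9am.
So Budget is pinned to 9am.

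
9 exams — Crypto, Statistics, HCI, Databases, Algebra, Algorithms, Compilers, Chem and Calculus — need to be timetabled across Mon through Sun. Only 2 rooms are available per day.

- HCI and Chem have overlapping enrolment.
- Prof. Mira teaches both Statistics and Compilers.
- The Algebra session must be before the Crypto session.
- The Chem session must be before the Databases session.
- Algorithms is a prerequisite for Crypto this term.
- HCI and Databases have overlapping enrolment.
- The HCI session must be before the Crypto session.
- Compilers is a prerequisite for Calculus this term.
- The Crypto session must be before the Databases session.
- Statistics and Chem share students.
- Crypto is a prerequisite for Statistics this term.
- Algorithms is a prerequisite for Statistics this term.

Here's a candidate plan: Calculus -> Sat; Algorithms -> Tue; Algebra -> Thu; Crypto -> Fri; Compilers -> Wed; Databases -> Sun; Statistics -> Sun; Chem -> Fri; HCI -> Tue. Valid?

Yes, all constraints hold

Prof. Mira teaches both Statistics and Compilers — holds.
The Algebra session must be before the Crypto session — holds.
Compilers is a prerequisite for Calculus this term — holds.
HCI and Databases have overlapping enrolment — holds.
The Chem session must be before the Databases session — holds.
Algorithms is a prerequisite for Crypto this term — holds.
Algorithms is a prerequisite for Statistics this term — holds.
The Crypto session must be before the Databases session — holds.
The HCI session must be before the Crypto session — holds.
Only 2 rooms are available per day — holds.
Crypto is a prerequisite for Statistics this term — holds.
Statistics and Chem share students — holds.
HCI and Chem have overlapping enrolment — holds.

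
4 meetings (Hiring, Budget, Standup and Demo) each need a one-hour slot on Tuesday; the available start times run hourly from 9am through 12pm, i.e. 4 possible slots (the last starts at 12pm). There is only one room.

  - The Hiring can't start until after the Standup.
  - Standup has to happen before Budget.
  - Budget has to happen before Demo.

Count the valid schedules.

3

Enumerating: Budget -> 10am, Standup -> 9am, Demo -> 12pm, Hiring -> 11am | Budget -> 10am; Demo -> 11am; Hiring -> 12pm; Standup -> 9am | Hiring=10am; Demo=12pm; Budget=11am; Standup=9am.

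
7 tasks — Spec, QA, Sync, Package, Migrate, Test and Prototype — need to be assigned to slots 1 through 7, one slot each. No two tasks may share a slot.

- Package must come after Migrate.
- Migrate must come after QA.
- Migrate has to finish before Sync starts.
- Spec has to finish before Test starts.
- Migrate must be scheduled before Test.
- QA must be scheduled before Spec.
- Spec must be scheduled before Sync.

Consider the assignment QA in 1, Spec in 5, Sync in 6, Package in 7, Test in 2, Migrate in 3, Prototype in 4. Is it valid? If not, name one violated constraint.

Spec has to finish before Test starts — violated.
Package must come after Migrate — holds.
QA must be scheduled before Spec — holds.
Migrate must be scheduled before Test — violated.
Migrate must come after QA — holds.
No two tasks may share a slot — holds.
Spec must be scheduled before Sync — holds.
Migrate has to finish before Sync starts — holds.

No. Spec has to finish before Test starts is not satisfied.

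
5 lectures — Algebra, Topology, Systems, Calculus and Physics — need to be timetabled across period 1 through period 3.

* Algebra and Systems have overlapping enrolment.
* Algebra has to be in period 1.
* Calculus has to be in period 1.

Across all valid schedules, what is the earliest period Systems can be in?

Systems at period 2 is achievable: Algebra in period 1, Topology in period 1, Physics in period 1, Calculus in period 1, Systems in period 2.
Nothing earlier works — the conflict constraints rule out every period before period 2.

period 2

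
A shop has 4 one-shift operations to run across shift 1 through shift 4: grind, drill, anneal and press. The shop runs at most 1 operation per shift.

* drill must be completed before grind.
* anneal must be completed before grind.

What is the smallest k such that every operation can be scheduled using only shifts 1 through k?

The precedence chain requires at least 2 distinct shifts.
With at most 1 per shift and 4 operations, at least 4 shifts are needed.
4 works (last occupied shift: shift 4): for example anneal in shift 2; grind in shift 3; press in shift 4; drill in shift 1.

4 shifts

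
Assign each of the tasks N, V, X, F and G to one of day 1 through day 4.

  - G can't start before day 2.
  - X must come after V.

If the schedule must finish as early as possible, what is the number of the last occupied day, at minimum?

2

The precedence chain requires at least 2 distinct days.
2 works (last occupied day: day 2): for example V -> day 1, N -> day 1, F -> day 1, G -> day 2, X -> day 2.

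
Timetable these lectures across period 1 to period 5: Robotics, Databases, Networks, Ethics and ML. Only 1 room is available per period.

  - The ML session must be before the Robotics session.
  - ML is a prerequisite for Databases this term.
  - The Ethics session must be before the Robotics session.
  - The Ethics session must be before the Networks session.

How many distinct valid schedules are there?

Splitting on Robotics: it can be period 3 (4), period 4 (6), period 5 (6). Listing each branch's schedules as (Databases, Networks, Ethics, ML) by period number:
Robotics=period 3: (4,5,1,2) (4,5,2,1) (5,4,1,2) (5,4,2,1) — 4.
Robotics=period 4: (2,5,3,1) (3,5,1,2) (3,5,2,1) (5,2,1,3) (5,3,1,2) (5,3,2,1) — 6.
Robotics=period 5: (2,4,3,1) (3,4,1,2) (3,4,2,1) (4,2,1,3) (4,3,1,2) (4,3,2,1) — 6.
Summing: 4 + 6 + 6 = 16.

16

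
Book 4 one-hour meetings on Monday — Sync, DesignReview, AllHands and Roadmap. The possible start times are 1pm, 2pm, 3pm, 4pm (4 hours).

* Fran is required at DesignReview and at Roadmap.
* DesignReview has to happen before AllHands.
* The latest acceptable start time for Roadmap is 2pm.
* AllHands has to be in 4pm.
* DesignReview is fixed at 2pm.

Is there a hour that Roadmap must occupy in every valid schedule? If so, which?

Roadmap's window is 1pm–2pm.
DesignReview is fixed at 2pm, and Roadmap can't share a hour with DesignReview.
So Roadmap must be 1pm.

1pm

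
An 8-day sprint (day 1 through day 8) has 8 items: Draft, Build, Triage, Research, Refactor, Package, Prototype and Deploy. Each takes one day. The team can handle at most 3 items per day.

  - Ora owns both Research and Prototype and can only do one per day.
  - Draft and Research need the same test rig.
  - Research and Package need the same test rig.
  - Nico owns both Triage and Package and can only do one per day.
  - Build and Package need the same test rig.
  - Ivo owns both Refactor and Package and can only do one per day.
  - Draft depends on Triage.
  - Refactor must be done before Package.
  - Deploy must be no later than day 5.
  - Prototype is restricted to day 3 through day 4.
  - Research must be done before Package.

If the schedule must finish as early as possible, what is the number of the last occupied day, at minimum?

The precedence chain requires at least 2 distinct days.
With at most 3 per day and 8 work items, at least 3 days are needed.
Prototype can't be placed before day 3, so the schedule must run through at least day 3.
3 works (last occupied day: day 3): for example Prototype in day 3, Deploy in day 2, Research in day 1, Refactor in day 1, Package in day 2, Triage in day 1, Draft in day 2, Build in day 3.

3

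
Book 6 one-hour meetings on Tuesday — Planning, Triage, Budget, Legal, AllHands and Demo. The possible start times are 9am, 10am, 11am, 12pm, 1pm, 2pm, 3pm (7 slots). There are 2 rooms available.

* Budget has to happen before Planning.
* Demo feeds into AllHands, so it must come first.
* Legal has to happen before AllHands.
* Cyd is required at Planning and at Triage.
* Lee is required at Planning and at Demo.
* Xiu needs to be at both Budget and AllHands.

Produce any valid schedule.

Legal=9am, AllHands=10am, Triage=10am, Budget=11am, Demo=9am, Planning=12pm

Checking: Legal(9am) before AllHands(10am); Budget(11am) before Planning(12pm); Demo(9am) before AllHands(10am); Planning(12pm) != Demo(9am); Planning(12pm) != Triage(10am); Budget(11am) != AllHands(10am); max 2 per slot (cap 2).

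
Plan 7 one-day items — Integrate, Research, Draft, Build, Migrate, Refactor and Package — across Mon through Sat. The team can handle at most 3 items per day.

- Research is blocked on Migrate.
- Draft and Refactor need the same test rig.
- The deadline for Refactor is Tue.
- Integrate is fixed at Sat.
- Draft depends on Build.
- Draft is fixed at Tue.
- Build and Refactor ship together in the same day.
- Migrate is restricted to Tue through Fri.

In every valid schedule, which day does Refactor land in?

Mon

Refactor's window is Mon–Tue.
Draft is fixed at Tue, and Refactor can't share a day with Draft.
So Refactor must be Mon.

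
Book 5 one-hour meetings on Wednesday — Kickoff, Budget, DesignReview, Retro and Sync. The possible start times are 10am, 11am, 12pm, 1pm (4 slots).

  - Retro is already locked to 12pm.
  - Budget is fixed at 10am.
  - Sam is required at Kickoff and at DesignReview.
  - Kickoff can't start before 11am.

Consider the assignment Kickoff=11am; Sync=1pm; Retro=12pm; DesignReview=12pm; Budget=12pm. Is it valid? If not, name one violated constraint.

Budget is fixed at 10am — violated.
Kickoff can't start before 11am — holds.
Sam is required at Kickoff and at DesignReview — holds.
Retro is already locked to 12pm — holds.

No — it violates: Budget is fixed at 10am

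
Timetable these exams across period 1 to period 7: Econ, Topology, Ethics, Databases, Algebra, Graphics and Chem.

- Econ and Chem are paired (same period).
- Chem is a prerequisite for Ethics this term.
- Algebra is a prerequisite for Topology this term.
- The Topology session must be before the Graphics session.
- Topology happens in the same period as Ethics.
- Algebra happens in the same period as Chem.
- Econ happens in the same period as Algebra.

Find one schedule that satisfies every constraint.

Ethics=period 2; Chem=period 1; Topology=period 2; Econ=period 1; Databases=period 1; Algebra=period 1; Graphics=period 3

Checking: Chem(period 1) before Ethics(period 2); Algebra(period 1) before Topology(period 2); Topology(period 2) before Graphics(period 3); Topology = Ethics = period 2; Econ = Chem = period 1; Algebra = Chem = period 1; Econ = Algebra = period 1.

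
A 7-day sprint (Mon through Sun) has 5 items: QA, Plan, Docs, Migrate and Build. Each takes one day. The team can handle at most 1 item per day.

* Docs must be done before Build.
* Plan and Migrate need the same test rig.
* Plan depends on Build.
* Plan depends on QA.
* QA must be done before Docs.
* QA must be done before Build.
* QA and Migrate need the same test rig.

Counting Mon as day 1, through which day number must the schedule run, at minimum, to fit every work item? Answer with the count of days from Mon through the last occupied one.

5 days

The precedence chain requires at least 4 distinct days.
With at most 1 per day and 5 work items, at least 5 days are needed.
5 works (last occupied day: Fri): for example Docs in Tue, Migrate in Fri, Plan in Thu, Build in Wed, QA in Mon.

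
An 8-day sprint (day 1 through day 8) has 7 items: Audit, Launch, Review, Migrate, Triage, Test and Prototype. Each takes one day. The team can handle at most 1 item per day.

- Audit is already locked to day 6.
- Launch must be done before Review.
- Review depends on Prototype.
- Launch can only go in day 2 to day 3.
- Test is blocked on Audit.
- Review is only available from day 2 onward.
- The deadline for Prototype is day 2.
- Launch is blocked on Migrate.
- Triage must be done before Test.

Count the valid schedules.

Splitting on Review: it can be day 4 (6), day 5 (6), day 7 (4), day 8 (4). Listing each branch's schedules as (Audit, Launch, Migrate, Triage, Test, Prototype) by day number:
Review=day 4: (6,3,1,5,7,2) (6,3,1,5,8,2) (6,3,1,7,8,2) (6,3,2,5,7,1) (6,3,2,5,8,1) (6,3,2,7,8,1) — 6.
Review=day 5: (6,3,1,4,7,2) (6,3,1,4,8,2) (6,3,1,7,8,2) (6,3,2,4,7,1) (6,3,2,4,8,1) (6,3,2,7,8,1) — 6.
Review=day 7: (6,3,1,4,8,2) (6,3,1,5,8,2) (6,3,2,4,8,1) (6,3,2,5,8,1) — 4.
Review=day 8: (6,3,1,4,7,2) (6,3,1,5,7,2) (6,3,2,4,7,1) (6,3,2,5,7,1) — 4.
Summing: 6 + 6 + 4 + 4 = 20.

20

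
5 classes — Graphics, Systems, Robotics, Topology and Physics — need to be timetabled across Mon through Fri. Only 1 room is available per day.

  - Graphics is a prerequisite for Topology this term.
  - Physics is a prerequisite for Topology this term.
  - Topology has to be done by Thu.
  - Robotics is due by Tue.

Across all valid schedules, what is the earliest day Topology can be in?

Thu

Precedence pushes Topology to at least Tue; Topology's own window allows nothing later than Thu.
Topology at Thu is achievable: Robotics=Mon, Systems=Fri, Graphics=Tue, Physics=Wed, Topology=Thu.
Nothing earlier works — the capacity limit rule out every day before Thu.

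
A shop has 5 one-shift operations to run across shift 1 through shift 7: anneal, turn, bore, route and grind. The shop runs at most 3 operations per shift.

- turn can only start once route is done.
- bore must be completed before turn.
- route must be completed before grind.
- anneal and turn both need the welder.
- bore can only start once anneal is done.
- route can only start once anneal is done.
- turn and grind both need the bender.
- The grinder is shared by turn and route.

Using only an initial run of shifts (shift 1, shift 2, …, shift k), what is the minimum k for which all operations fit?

4

The precedence chain requires at least 3 distinct shifts.
With at most 3 per shift and 5 operations, at least 2 shifts are needed.
Could 3 shifts be enough, i.e. nothing placed later than shift 3? No: grind must come after route (at shift 1 or later) → {shift 2, shift 3}; route must come before grind (at shift 3 or earlier) → {shift 1, shift 2}; route must come after anneal (at shift 1 or later) → {shift 2}; anneal must come before route (at shift 2 or earlier) → {shift 1}; bore must come after anneal (at shift 1 or later) → {shift 2, shift 3}; turn must come after bore (at shift 2 or later) → {shift 3}; grind can't share with turn (shift 3) → {shift 2}; grind must come after route (at shift 2 or later) → nothing is left.
So 3 shifts is not enough.
4 works (last occupied shift: shift 4): for example grind -> shift 4; anneal -> shift 1; turn -> shift 3; route -> shift 2; bore -> shift 2.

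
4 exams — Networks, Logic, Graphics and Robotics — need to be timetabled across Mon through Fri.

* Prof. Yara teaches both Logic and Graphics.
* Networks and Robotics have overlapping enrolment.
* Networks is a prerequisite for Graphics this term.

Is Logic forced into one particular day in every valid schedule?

Logic can be Mon (e.g. Networks -> Mon; Graphics -> Tue; Logic -> Mon; Robotics -> Tue) or Tue (e.g. Logic in Tue; Robotics in Tue; Networks in Mon; Graphics in Wed).

No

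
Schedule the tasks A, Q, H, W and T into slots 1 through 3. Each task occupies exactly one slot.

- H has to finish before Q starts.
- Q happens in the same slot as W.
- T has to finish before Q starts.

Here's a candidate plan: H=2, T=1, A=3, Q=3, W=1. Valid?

Invalid. Q happens in the same slot as W.

Q happens in the same slot as W — violated.
H has to finish before Q starts — holds.
T has to finish before Q starts — holds.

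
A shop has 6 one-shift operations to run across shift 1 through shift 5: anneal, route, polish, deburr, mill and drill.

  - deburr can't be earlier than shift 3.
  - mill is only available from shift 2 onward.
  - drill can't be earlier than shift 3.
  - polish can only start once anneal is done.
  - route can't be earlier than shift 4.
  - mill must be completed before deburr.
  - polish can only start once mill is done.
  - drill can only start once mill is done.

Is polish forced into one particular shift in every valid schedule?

No

polish can be shift 3 (e.g. drill=shift 3; route=shift 4; deburr=shift 3; anneal=shift 1; mill=shift 2; polish=shift 3) or shift 4 (e.g. route=shift 4, polish=shift 4, drill=shift 3, mill=shift 2, anneal=shift 1, deburr=shift 3).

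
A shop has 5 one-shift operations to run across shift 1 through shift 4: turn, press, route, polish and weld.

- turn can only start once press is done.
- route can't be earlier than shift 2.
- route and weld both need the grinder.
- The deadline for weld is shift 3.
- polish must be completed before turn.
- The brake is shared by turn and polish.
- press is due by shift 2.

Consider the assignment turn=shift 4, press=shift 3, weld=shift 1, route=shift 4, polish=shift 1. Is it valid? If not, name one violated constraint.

route can't be earlier than shift 2 — holds.
polish must be completed before turn — holds.
press is due by shift 2 — violated.
The deadline for weld is shift 3 — holds.
turn can only start once press is done — holds.
The brake is shared by turn and polish — holds.
route and weld both need the grinder — holds.

No. press is due by shift 2 is not satisfied.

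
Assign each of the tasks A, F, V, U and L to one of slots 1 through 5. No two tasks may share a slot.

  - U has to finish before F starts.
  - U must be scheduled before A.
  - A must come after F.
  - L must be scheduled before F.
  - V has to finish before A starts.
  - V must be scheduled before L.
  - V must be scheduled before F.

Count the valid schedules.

3

Enumerating: L=3; A=5; V=1; U=2; F=4 | L=2, V=1, A=5, U=3, F=4 | A=5, V=2, L=3, U=1, F=4.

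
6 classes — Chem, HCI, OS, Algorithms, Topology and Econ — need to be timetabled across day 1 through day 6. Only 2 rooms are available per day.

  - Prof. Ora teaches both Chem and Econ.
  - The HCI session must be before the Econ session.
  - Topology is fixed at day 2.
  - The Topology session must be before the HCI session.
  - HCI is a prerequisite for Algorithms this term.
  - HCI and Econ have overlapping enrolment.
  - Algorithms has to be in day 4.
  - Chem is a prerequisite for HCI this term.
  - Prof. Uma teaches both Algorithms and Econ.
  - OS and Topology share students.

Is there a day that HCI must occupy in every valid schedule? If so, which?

day 3

Topology is fixed at day 2 and must come before HCI, so HCI is at least day 3.
Algorithms is fixed at day 4 and must come after HCI, so HCI is at most day 3.
So HCI must be day 3.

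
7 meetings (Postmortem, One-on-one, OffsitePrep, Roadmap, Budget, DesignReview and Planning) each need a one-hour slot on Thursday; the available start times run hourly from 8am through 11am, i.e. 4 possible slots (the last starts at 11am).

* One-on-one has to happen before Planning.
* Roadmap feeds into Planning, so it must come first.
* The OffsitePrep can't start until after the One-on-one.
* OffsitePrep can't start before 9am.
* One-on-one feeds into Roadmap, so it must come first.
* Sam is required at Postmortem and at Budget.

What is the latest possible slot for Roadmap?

10am

Precedence pushes Roadmap to at least 9am; downstream work caps Roadmap at 10am.
Roadmap at 10am is achievable: DesignReview in 8am; One-on-one in 8am; Postmortem in 8am; Budget in 9am; Planning in 11am; OffsitePrep in 9am; Roadmap in 10am.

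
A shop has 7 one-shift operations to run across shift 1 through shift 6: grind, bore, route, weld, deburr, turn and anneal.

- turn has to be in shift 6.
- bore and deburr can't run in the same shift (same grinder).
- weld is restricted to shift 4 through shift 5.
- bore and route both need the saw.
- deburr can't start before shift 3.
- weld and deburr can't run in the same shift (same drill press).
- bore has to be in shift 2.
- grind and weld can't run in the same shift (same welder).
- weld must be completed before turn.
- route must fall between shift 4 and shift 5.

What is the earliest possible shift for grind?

grind at shift 1 is achievable: turn in shift 6, deburr in shift 3, anneal in shift 1, grind in shift 1, bore in shift 2, weld in shift 4, route in shift 4.

shift 1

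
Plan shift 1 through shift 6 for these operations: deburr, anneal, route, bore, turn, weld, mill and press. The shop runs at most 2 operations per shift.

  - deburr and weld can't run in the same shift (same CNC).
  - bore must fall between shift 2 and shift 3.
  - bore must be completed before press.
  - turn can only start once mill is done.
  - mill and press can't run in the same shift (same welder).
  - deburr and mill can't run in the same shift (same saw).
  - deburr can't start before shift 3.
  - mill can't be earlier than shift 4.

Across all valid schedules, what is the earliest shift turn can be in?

Precedence pushes turn to at least shift 5.
turn at shift 5 is achievable: turn in shift 5, anneal in shift 1, weld in shift 2, bore in shift 2, deburr in shift 3, press in shift 3, mill in shift 4, route in shift 1.

shift 5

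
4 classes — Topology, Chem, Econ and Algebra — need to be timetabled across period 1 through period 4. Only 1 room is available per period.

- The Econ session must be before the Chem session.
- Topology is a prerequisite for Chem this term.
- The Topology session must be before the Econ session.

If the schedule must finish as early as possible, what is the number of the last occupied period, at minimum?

4

The precedence chain requires at least 3 distinct periods.
With at most 1 per period and 4 classes, at least 4 periods are needed.
4 works (last occupied period: period 4): for example Topology in period 1; Econ in period 2; Algebra in period 4; Chem in period 3.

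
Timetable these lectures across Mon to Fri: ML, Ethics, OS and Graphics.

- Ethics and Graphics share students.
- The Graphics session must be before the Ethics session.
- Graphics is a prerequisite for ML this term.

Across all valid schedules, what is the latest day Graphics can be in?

Thu

Downstream work caps Graphics at Thu.
Graphics at Thu is achievable: Graphics=Thu, OS=Mon, ML=Fri, Ethics=Fri.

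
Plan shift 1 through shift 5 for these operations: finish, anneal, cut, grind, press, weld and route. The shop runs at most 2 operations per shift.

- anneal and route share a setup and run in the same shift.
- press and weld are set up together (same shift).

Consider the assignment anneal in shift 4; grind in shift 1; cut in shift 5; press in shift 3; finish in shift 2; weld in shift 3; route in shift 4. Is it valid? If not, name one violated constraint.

Yes, all constraints hold

The shop runs at most 2 operations per shift — holds.
anneal and route share a setup and run in the same shift — holds.
press and weld are set up together (same shift) — holds.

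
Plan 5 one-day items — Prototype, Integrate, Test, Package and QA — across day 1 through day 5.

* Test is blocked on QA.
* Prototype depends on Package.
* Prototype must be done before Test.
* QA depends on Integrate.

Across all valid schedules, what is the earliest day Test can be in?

day 3

Precedence pushes Test to at least day 3.
Test at day 3 is achievable: Package -> day 1, Prototype -> day 2, QA -> day 2, Integrate -> day 1, Test -> day 3.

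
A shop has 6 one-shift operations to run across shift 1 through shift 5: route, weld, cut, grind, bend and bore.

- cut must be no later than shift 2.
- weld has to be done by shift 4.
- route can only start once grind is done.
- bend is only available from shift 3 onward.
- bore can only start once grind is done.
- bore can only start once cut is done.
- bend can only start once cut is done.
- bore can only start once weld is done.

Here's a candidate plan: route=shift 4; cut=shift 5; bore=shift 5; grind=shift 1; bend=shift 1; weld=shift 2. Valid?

No. bend can only start once cut is done is not satisfied.

bend is only available from shift 3 onward — violated.
bore can only start once grind is done — holds.
bore can only start once cut is done — violated.
bend can only start once cut is done — violated.
route can only start once grind is done — holds.
cut must be no later than shift 2 — violated.
weld has to be done by shift 4 — holds.
bore can only start once weld is done — holds.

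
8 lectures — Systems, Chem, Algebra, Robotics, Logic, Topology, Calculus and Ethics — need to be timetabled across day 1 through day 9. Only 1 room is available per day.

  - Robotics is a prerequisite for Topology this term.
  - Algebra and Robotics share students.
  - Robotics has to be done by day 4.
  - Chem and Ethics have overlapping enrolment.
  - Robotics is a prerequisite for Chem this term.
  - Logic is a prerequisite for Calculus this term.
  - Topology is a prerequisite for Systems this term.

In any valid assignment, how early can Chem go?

Precedence pushes Chem to at least day 2.
Chem at day 2 is achievable: Topology -> day 3, Systems -> day 4, Chem -> day 2, Ethics -> day 8, Algebra -> day 7, Robotics -> day 1, Calculus -> day 6, Logic -> day 5.

day 2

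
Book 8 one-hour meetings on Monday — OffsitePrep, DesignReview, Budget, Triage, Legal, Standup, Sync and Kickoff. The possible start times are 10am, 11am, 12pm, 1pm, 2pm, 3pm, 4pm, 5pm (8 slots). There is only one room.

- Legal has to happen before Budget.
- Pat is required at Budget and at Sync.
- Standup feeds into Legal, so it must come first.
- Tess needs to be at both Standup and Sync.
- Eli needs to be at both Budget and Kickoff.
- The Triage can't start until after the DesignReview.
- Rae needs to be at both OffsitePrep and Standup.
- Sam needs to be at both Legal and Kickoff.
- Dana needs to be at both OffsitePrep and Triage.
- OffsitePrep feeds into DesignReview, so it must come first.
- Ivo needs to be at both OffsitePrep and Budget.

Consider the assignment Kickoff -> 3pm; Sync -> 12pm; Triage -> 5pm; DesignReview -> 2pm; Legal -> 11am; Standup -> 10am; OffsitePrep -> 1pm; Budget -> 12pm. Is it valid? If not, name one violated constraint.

Tess needs to be at both Standup and Sync — holds.
The Triage can't start until after the DesignReview — holds.
Standup feeds into Legal, so it must come first — holds.
Eli needs to be at both Budget and Kickoff — holds.
Dana needs to be at both OffsitePrep and Triage — holds.
OffsitePrep feeds into DesignReview, so it must come first — holds.
Legal has to happen before Budget — holds.
Rae needs to be at both OffsitePrep and Standup — holds.
Sam needs to be at both Legal and Kickoff — holds.
Pat is required at Budget and at Sync — violated.
There is only one room — violated.
Ivo needs to be at both OffsitePrep and Budget — holds.

Invalid. Pat is required at Budget and at Sync.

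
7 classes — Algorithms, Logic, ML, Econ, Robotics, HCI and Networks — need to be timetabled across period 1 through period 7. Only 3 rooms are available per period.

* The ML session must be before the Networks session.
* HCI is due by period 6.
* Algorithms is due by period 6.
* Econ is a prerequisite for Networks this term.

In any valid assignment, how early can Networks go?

Precedence pushes Networks to at least period 2.
Networks at period 2 is achievable: ML -> period 1; Robotics -> period 3; Econ -> period 1; Networks -> period 2; Logic -> period 2; Algorithms -> period 1; HCI -> period 2.

period 2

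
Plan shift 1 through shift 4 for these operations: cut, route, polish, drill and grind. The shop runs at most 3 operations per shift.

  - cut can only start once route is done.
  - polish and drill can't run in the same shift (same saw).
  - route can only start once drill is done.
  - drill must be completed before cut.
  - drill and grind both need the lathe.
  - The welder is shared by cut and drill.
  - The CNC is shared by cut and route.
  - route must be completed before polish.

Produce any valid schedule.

drill=shift 1, polish=shift 3, cut=shift 3, route=shift 2, grind=shift 2

Checking: route(shift 2) before polish(shift 3); drill(shift 1) before cut(shift 3); drill(shift 1) before route(shift 2); route(shift 2) before cut(shift 3); cut(shift 3) != drill(shift 1); polish(shift 3) != drill(shift 1); cut(shift 3) != route(shift 2); drill(shift 1) != grind(shift 2); max 2 per shift (cap 3).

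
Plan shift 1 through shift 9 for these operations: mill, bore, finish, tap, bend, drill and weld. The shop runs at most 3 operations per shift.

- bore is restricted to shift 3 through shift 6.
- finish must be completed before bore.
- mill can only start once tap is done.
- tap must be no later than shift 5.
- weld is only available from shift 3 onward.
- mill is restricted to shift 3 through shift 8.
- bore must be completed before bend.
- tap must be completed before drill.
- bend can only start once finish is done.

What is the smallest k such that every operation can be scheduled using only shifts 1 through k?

4 shifts

The precedence chain requires at least 3 distinct shifts.
With at most 3 per shift and 7 operations, at least 3 shifts are needed.
Propagating the time windows through the other constraints, bend can't land before shift 4, so the schedule must run through at least shift 4.
4 works (last occupied shift: shift 4): for example tap -> shift 1; bore -> shift 3; mill -> shift 3; drill -> shift 2; finish -> shift 1; weld -> shift 3; bend -> shift 4.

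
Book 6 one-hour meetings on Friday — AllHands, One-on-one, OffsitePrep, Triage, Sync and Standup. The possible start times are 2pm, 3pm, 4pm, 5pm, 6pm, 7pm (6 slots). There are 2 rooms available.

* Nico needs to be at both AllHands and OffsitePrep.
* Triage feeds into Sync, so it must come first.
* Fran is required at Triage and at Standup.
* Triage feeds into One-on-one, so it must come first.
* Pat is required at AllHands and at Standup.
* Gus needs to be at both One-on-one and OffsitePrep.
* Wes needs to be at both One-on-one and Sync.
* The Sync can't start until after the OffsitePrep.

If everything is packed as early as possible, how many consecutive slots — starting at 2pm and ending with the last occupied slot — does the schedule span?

The precedence chain requires at least 2 distinct slots.
With at most 2 per slot and 6 meetings, at least 3 slots are needed.
3 works (last occupied slot: 4pm): for example Standup in 4pm; AllHands in 3pm; Triage in 2pm; OffsitePrep in 2pm; Sync in 3pm; One-on-one in 4pm.

3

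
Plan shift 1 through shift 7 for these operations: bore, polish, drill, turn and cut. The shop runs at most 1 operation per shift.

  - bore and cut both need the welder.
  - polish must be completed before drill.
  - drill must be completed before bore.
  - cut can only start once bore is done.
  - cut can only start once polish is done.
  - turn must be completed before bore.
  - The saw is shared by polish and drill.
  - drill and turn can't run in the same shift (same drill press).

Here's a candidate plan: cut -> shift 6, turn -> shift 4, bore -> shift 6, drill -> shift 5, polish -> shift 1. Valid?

polish must be completed before drill — holds.
The shop runs at most 1 operation per shift — violated.
bore and cut both need the welder — violated.
turn must be completed before bore — holds.
drill must be completed before bore — holds.
The saw is shared by polish and drill — holds.
drill and turn can't run in the same shift (same drill press) — holds.
cut can only start once polish is done — holds.
cut can only start once bore is done — violated.

No. bore and cut both need the welder is not satisfied.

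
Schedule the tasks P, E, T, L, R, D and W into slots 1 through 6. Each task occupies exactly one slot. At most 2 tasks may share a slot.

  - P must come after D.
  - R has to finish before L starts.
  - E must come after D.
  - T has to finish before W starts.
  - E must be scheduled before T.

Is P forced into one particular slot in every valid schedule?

No

P can be 2 (e.g. L=3; W=4; T=3; E=2; D=1; R=1; P=2) or 3 (e.g. E -> 2, T -> 3, W -> 4, P -> 3, R -> 1, D -> 1, L -> 2).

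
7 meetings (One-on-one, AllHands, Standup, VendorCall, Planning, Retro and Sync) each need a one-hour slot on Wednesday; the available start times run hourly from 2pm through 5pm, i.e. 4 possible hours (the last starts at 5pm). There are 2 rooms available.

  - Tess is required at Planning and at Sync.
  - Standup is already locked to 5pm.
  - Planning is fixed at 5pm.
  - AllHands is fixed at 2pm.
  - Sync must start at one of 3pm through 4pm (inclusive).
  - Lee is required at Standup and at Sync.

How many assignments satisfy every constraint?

24

Splitting on One-on-one: it can be 2pm (6), 3pm (9), 4pm (9). Listing each branch's schedules as (AllHands, Standup, VendorCall, Planning, Retro, Sync):
One-on-one=2pm: (2pm,5pm,3pm,5pm,3pm,4pm) (2pm,5pm,3pm,5pm,4pm,3pm) (2pm,5pm,3pm,5pm,4pm,4pm) (2pm,5pm,4pm,5pm,3pm,3pm) (2pm,5pm,4pm,5pm,3pm,4pm) (2pm,5pm,4pm,5pm,4pm,3pm) — 6.
One-on-one=3pm: (2pm,5pm,2pm,5pm,3pm,4pm) (2pm,5pm,2pm,5pm,4pm,3pm) (2pm,5pm,2pm,5pm,4pm,4pm) (2pm,5pm,3pm,5pm,2pm,4pm) (2pm,5pm,3pm,5pm,4pm,4pm) (2pm,5pm,4pm,5pm,2pm,3pm) (2pm,5pm,4pm,5pm,2pm,4pm) (2pm,5pm,4pm,5pm,3pm,4pm) (2pm,5pm,4pm,5pm,4pm,3pm) — 9.
One-on-one=4pm: (2pm,5pm,2pm,5pm,3pm,3pm) (2pm,5pm,2pm,5pm,3pm,4pm) (2pm,5pm,2pm,5pm,4pm,3pm) (2pm,5pm,3pm,5pm,2pm,3pm) (2pm,5pm,3pm,5pm,2pm,4pm) (2pm,5pm,3pm,5pm,3pm,4pm) (2pm,5pm,3pm,5pm,4pm,3pm) (2pm,5pm,4pm,5pm,2pm,3pm) (2pm,5pm,4pm,5pm,3pm,3pm) — 9.
Summing: 6 + 9 + 9 = 24.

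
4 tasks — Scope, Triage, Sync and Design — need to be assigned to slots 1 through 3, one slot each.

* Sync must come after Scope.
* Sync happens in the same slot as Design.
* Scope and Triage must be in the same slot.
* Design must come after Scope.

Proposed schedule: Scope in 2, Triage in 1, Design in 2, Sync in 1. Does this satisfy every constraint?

Design must come after Scope — violated.
Sync happens in the same slot as Design — violated.
Scope and Triage must be in the same slot — violated.
Sync must come after Scope — violated.

No — it violates: Sync must come after Scope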